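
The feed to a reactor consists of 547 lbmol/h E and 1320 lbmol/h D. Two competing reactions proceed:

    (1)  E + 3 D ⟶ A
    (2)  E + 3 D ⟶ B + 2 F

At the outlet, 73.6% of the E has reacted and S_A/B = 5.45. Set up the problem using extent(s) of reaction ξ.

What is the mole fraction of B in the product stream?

Conversion of E: E consumed = 0.736 × 547 = 402.6 lbmol/h = 1ξ₁ + 1ξ₂.
Selectivity: 1ξ₁ / (1ξ₂) = 5.45 → ξ₁ = 5.45 ξ₂.
Substitute: (1·5.45 + 1) ξ₂ = 402.6 → ξ₂ = 62.42 lbmol/h, ξ₁ = 340.2 lbmol/h.
Outlet amounts (n = n₀ + Σ ν·ξ):
  E: 547 − 1(340.2) − 1(62.42) = 144.4
  D: 1320 − 3(340.2) − 3(62.42) = 112.2
  A: 0 + 1(340.2) = 340.2
  B: 0 + 1(62.42) = 62.42
  F: 0 + 2(62.42) = 124.8
Total out = 784.1 lbmol/h; y_B = 62.42 / 784.1 = 0.07961.

0.0796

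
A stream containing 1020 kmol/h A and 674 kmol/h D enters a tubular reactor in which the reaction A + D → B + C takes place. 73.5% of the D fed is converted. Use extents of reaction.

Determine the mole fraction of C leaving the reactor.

D reacted = 0.735 × 674 = 495.4 kmol/h; ν_D = −1, so ξ = 495.4/1 = 495.4 kmol/h.
Outlet amounts (n = n₀ + ν ξ):
  A: 1020 − 1(495.4) = 524.6
  D: 674 − 1(495.4) = 178.6
  B: 0 + 1(495.4) = 495.4
  C: 0 + 1(495.4) = 495.4
Total out = 1694 kmol/h; y_C = 495.4 / 1694 = 0.2924.

0.292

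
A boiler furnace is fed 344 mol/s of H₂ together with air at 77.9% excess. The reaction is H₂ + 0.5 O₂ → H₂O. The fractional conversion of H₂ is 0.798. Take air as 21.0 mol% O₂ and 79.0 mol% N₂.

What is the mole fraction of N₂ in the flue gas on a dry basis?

0.829

Stoichiometric O₂ = 0.5 × 344 = 172 mol/s; O₂ fed = 172 × 1.779 = 306 mol/s.
N₂ fed = 306 × 79/21 = 1151 mol/s.
Fuel reacted = 0.798 × 344 → ξ = 274.5 mol/s.
Outlet (n = n₀ + ν ξ):
  H₂: 344 − 1(274.5) = 69.49
  O₂: 306 − 0.5(274.5) = 168.7
  N₂: 1151 (inert)
  H₂O: 0 + 1(274.5) = 274.5
Dry total = 1389 mol/s; y_N₂ (dry) = 1151 / 1389 = 0.8285.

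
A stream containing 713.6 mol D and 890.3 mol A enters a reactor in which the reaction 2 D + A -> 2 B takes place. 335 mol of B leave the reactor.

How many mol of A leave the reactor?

For B: n = n₀ + 2ξ → 335 = 0 + 2ξ, giving ξ = 167.5 mol.
Outlet amounts (n = n₀ + ν ξ):
  D: 713.6 − 2(167.5) = 378.6
  A: 890.3 − 1(167.5) = 722.8
  B: 0 + 2(167.5) = 335

723 mol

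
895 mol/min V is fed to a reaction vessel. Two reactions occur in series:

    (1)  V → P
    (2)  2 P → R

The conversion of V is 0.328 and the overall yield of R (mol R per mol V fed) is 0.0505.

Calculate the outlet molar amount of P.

Conversion of V: V consumed = 1ξ₁ = 0.328 × 895 → ξ₁ = 293.6 mol/min.
Yield of R: 1ξ₂ / 895 = 0.0505 → ξ₂ = 45.2 mol/min.
Outlet amounts (n = n₀ + Σ ν·ξ):
  V: 895 − 1(293.6) = 601.4
  P: 0 + 1(293.6) − 2(45.2) = 203.2
  R: 0 + 1(45.2) = 45.2

203 mol/min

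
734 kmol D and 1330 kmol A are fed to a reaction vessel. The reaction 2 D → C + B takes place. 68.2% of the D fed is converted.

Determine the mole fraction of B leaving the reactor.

0.121

D reacted = 0.682 × 734 = 500.6 kmol; ν_D = −2, so ξ = 500.6/2 = 250.3 kmol.
Outlet amounts (n = n₀ + ν ξ):
  D: 734 − 2(250.3) = 233.4
  C: 0 + 1(250.3) = 250.3
  B: 0 + 1(250.3) = 250.3
  A: 1330 (inert)
Total out = 2064 kmol; y_B = 250.3 / 2064 = 0.1213.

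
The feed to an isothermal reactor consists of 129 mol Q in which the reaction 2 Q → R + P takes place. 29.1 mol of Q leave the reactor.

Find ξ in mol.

ξ = 50 mol

For Q: n = n₀ − 2ξ → 29.1 = 129 − 2ξ, giving ξ = 49.95 mol.
Outlet amounts (n = n₀ + ν ξ):
  Q: 129 − 2(49.95) = 29.1
  R: 0 + 1(49.95) = 49.95
  P: 0 + 1(49.95) = 49.95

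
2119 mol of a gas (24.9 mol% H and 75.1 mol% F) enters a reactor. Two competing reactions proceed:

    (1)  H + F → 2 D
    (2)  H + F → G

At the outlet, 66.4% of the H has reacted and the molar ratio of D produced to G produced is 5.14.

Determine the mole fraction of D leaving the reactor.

Conversion of H: H consumed = 0.664 × 527.6 = 350.3 mol = 1ξ₁ + 1ξ₂.
Selectivity: 2ξ₁ / (1ξ₂) = 5.14 → ξ₁ = 2.57 ξ₂.
Substitute: (1·2.57 + 1) ξ₂ = 350.3 → ξ₂ = 98.14 mol, ξ₁ = 252.2 mol.
Outlet amounts (n = n₀ + Σ ν·ξ):
  H: 527.6 − 1(252.2) − 1(98.14) = 177.3
  F: 1591 − 1(252.2) − 1(98.14) = 1241
  D: 0 + 2(252.2) = 504.4
  G: 0 + 1(98.14) = 98.14
Total out = 2021 mol; y_D = 504.4 / 2021 = 0.2496.

0.25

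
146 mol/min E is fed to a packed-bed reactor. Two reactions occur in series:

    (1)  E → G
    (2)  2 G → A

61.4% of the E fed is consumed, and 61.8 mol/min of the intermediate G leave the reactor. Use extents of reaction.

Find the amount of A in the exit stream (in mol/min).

Conversion of E: E consumed = 1ξ₁ = 0.614 × 146 → ξ₁ = 89.64 mol/min.
G balance: n_G = 0 + 1ξ₁ − 2ξ₂ = 61.8 → ξ₂ = (1·89.64 − 61.8)/2 = 13.92 mol/min.
Outlet amounts (n = n₀ + Σ ν·ξ):
  E: 146 − 1(89.64) = 56.36
  G: 0 + 1(89.64) − 2(13.92) = 61.8
  A: 0 + 1(13.92) = 13.92

13.9 mol/min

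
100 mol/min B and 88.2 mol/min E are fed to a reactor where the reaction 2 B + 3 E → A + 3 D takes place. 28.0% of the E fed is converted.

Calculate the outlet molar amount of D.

24.7 mol/min

E reacted = 0.28 × 88.2 = 24.7 mol/min; ν_E = −3, so ξ = 24.7/3 = 8.232 mol/min.
Outlet amounts (n = n₀ + ν ξ):
  B: 100 − 2(8.232) = 83.54
  E: 88.2 − 3(8.232) = 63.5
  A: 0 + 1(8.232) = 8.232
  D: 0 + 3(8.232) = 24.7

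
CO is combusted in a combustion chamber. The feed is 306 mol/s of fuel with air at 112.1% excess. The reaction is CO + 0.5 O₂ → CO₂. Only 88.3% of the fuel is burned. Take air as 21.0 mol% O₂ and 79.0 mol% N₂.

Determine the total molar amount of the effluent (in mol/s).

1720 mol/s

Stoichiometric O₂ = 0.5 × 306 = 153 mol/s; O₂ fed = 153 × 2.121 = 324.5 mol/s.
N₂ fed = 324.5 × 79/21 = 1221 mol/s.
Fuel reacted = 0.883 × 306 → ξ = 270.2 mol/s.
Outlet (n = n₀ + ν ξ):
  CO: 306 − 1(270.2) = 35.8
  O₂: 324.5 − 0.5(270.2) = 189.4
  N₂: 1221 (inert)
  CO₂: 0 + 1(270.2) = 270.2
Total out = 35.8 + 189.4 + 1221 + 270.2 = 1716 mol/s.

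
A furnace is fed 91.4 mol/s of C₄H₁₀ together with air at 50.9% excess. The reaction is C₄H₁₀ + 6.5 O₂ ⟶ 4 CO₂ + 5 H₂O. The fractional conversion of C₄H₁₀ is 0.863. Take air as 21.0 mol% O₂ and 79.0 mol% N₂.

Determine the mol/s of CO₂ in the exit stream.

Stoichiometric O₂ = 6.5 × 91.4 = 594.1 mol/s; O₂ fed = 594.1 × 1.509 = 896.5 mol/s.
N₂ fed = 896.5 × 79/21 = 3373 mol/s.
Fuel reacted = 0.863 × 91.4 → ξ = 78.88 mol/s.
Outlet (n = n₀ + ν ξ):
  C₄H₁₀: 91.4 − 1(78.88) = 12.52
  O₂: 896.5 − 6.5(78.88) = 383.8
  N₂: 3373 (inert)
  CO₂: 0 + 4(78.88) = 315.5
  H₂O: 0 + 5(78.88) = 394.4

316 mol/s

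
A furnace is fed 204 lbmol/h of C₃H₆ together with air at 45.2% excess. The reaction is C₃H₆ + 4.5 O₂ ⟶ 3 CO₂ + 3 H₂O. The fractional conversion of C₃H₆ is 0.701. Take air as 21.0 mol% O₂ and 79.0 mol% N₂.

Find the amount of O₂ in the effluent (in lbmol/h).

Stoichiometric O₂ = 4.5 × 204 = 918 lbmol/h; O₂ fed = 918 × 1.452 = 1333 lbmol/h.
N₂ fed = 1333 × 79/21 = 5014 lbmol/h.
Fuel reacted = 0.701 × 204 → ξ = 143 lbmol/h.
Outlet (n = n₀ + ν ξ):
  C₃H₆: 204 − 1(143) = 61
  O₂: 1333 − 4.5(143) = 689.4
  N₂: 5014 (inert)
  CO₂: 0 + 3(143) = 429
  H₂O: 0 + 3(143) = 429

689 lbmol/h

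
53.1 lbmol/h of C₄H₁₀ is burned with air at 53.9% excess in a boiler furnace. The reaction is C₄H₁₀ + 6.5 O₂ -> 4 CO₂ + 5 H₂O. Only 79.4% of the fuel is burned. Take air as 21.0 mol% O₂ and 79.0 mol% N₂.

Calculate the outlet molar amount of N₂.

2000 lbmol/h

Stoichiometric O₂ = 6.5 × 53.1 = 345.2 lbmol/h; O₂ fed = 345.2 × 1.539 = 531.2 lbmol/h.
N₂ fed = 531.2 × 79/21 = 1998 lbmol/h.
Fuel reacted = 0.794 × 53.1 → ξ = 42.16 lbmol/h.
Outlet (n = n₀ + ν ξ):
  C₄H₁₀: 53.1 − 1(42.16) = 10.94
  O₂: 531.2 − 6.5(42.16) = 257.1
  N₂: 1998 (inert)
  CO₂: 0 + 4(42.16) = 168.6
  H₂O: 0 + 5(42.16) = 210.8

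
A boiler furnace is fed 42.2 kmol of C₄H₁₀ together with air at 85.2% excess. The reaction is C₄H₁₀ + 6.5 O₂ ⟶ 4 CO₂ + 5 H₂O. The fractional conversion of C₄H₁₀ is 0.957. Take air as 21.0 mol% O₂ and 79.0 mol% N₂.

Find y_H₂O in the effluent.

Stoichiometric O₂ = 6.5 × 42.2 = 274.3 kmol; O₂ fed = 274.3 × 1.852 = 508 kmol.
N₂ fed = 508 × 79/21 = 1911 kmol.
Fuel reacted = 0.957 × 42.2 → ξ = 40.39 kmol.
Outlet (n = n₀ + ν ξ):
  C₄H₁₀: 42.2 − 1(40.39) = 1.815
  O₂: 508 − 6.5(40.39) = 245.5
  N₂: 1911 (inert)
  CO₂: 0 + 4(40.39) = 161.5
  H₂O: 0 + 5(40.39) = 201.9
Total out = 2522 kmol; y_H₂O = 201.9 / 2522 = 0.08007.

0.0801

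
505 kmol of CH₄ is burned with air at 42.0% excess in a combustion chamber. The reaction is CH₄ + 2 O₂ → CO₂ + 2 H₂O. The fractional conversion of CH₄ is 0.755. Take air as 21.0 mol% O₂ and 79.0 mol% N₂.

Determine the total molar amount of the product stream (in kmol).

7330 kmol

Stoichiometric O₂ = 2 × 505 = 1010 kmol; O₂ fed = 1010 × 1.420 = 1434 kmol.
N₂ fed = 1434 × 79/21 = 5395 kmol.
Fuel reacted = 0.755 × 505 → ξ = 381.3 kmol.
Outlet (n = n₀ + ν ξ):
  CH₄: 505 − 1(381.3) = 123.7
  O₂: 1434 − 2(381.3) = 671.6
  N₂: 5395 (inert)
  CO₂: 0 + 1(381.3) = 381.3
  H₂O: 0 + 2(381.3) = 762.5
Total out = 123.7 + 671.6 + 5395 + 381.3 + 762.5 = 7335 kmol.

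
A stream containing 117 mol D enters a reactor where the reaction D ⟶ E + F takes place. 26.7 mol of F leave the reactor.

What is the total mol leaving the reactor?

For F: n = n₀ + 1ξ → 26.7 = 0 + 1ξ, giving ξ = 26.7 mol.
Outlet amounts (n = n₀ + ν ξ):
  D: 117 − 1(26.7) = 90.3
  E: 0 + 1(26.7) = 26.7
  F: 0 + 1(26.7) = 26.7
Total out = 90.3 + 26.7 + 26.7 = 143.7 mol.

144 mol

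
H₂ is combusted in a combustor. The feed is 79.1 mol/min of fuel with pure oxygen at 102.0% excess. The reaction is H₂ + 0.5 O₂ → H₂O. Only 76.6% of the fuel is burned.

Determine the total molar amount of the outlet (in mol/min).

129 mol/min

Stoichiometric O₂ = 0.5 × 79.1 = 39.55 mol/min; O₂ fed = 39.55 × 2.020 = 79.89 mol/min.
Fuel reacted = 0.766 × 79.1 → ξ = 60.59 mol/min.
Outlet (n = n₀ + ν ξ):
  H₂: 79.1 − 1(60.59) = 18.51
  O₂: 79.89 − 0.5(60.59) = 49.6
  H₂O: 0 + 1(60.59) = 60.59
Total out = 18.51 + 49.6 + 60.59 = 128.7 mol/min.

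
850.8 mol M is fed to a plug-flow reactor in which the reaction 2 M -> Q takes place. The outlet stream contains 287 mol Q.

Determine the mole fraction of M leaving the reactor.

0.491

For Q: n = n₀ + 1ξ → 287 = 0 + 1ξ, giving ξ = 287 mol.
Outlet amounts (n = n₀ + ν ξ):
  M: 850.8 − 2(287) = 276.8
  Q: 0 + 1(287) = 287
Total out = 563.8 mol; y_M = 276.8 / 563.8 = 0.491.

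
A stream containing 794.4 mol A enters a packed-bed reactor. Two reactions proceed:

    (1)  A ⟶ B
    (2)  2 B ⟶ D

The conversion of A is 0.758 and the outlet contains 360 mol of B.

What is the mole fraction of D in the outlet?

0.18

Conversion of A: A consumed = 1ξ₁ = 0.758 × 794.4 → ξ₁ = 602.2 mol.
B balance: n_B = 0 + 1ξ₁ − 2ξ₂ = 360 → ξ₂ = (1·602.2 − 360)/2 = 121.1 mol.
Outlet amounts (n = n₀ + Σ ν·ξ):
  A: 794.4 − 1(602.2) = 192.2
  B: 0 + 1(602.2) − 2(121.1) = 360
  D: 0 + 1(121.1) = 121.1
Total out = 673.3 mol; y_D = 121.1 / 673.3 = 0.1798.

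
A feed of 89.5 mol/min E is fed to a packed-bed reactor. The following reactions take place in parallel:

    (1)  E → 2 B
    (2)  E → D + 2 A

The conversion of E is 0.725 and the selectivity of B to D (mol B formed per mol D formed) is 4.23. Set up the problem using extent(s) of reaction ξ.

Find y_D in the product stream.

Conversion of E: E consumed = 0.725 × 89.5 = 64.89 mol/min = 1ξ₁ + 1ξ₂.
Selectivity: 2ξ₁ / (1ξ₂) = 4.23 → ξ₁ = 2.115 ξ₂.
Substitute: (1·2.115 + 1) ξ₂ = 64.89 → ξ₂ = 20.83 mol/min, ξ₁ = 44.06 mol/min.
Outlet amounts (n = n₀ + Σ ν·ξ):
  E: 89.5 − 1(44.06) − 1(20.83) = 24.61
  B: 0 + 2(44.06) = 88.11
  D: 0 + 1(20.83) = 20.83
  A: 0 + 2(20.83) = 41.66
Total out = 175.2 mol/min; y_D = 20.83 / 175.2 = 0.1189.

0.119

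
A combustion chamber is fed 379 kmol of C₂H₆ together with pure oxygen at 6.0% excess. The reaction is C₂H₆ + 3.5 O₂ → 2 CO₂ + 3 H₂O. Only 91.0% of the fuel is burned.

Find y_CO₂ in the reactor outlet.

0.352

Stoichiometric O₂ = 3.5 × 379 = 1326 kmol; O₂ fed = 1326 × 1.060 = 1406 kmol.
Fuel reacted = 0.91 × 379 → ξ = 344.9 kmol.
Outlet (n = n₀ + ν ξ):
  C₂H₆: 379 − 1(344.9) = 34.11
  O₂: 1406 − 3.5(344.9) = 199
  CO₂: 0 + 2(344.9) = 689.8
  H₂O: 0 + 3(344.9) = 1035
Total out = 1958 kmol; y_CO₂ = 689.8 / 1958 = 0.3524.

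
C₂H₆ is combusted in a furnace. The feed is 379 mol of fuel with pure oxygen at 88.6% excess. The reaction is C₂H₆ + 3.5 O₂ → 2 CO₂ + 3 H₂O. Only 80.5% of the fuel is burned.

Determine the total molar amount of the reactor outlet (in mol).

3030 mol

Stoichiometric O₂ = 3.5 × 379 = 1326 mol; O₂ fed = 1326 × 1.886 = 2502 mol.
Fuel reacted = 0.805 × 379 → ξ = 305.1 mol.
Outlet (n = n₀ + ν ξ):
  C₂H₆: 379 − 1(305.1) = 73.9
  O₂: 2502 − 3.5(305.1) = 1434
  CO₂: 0 + 2(305.1) = 610.2
  H₂O: 0 + 3(305.1) = 915.3
Total out = 73.9 + 1434 + 610.2 + 915.3 = 3033 mol.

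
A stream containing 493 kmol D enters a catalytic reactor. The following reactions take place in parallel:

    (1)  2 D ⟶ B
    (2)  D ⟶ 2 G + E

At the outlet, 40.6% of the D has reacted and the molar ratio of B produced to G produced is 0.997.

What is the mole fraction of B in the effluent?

Conversion of D: D consumed = 0.406 × 493 = 200.2 kmol = 2ξ₁ + 1ξ₂.
Selectivity: 1ξ₁ / (2ξ₂) = 0.997 → ξ₁ = 1.994 ξ₂.
Substitute: (2·1.994 + 1) ξ₂ = 200.2 → ξ₂ = 40.13 kmol, ξ₁ = 80.02 kmol.
Outlet amounts (n = n₀ + Σ ν·ξ):
  D: 493 − 2(80.02) − 1(40.13) = 292.8
  B: 0 + 1(80.02) = 80.02
  G: 0 + 2(40.13) = 80.26
  E: 0 + 1(40.13) = 40.13
Total out = 493.2 kmol; y_B = 80.02 / 493.2 = 0.1622.

0.162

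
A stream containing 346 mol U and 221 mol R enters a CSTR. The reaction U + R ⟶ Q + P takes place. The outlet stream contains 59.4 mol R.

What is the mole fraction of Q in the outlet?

0.285

For R: n = n₀ − 1ξ → 59.4 = 221 − 1ξ, giving ξ = 161.6 mol.
Outlet amounts (n = n₀ + ν ξ):
  U: 346 − 1(161.6) = 184.4
  R: 221 − 1(161.6) = 59.4
  Q: 0 + 1(161.6) = 161.6
  P: 0 + 1(161.6) = 161.6
Total out = 567 mol; y_Q = 161.6 / 567 = 0.285.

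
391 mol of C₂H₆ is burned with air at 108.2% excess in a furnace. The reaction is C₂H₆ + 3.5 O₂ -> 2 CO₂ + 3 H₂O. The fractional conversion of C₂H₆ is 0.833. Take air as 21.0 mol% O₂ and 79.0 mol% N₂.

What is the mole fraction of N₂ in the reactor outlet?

Stoichiometric O₂ = 3.5 × 391 = 1368 mol; O₂ fed = 1368 × 2.082 = 2849 mol.
N₂ fed = 2849 × 79/21 = 10720 mol.
Fuel reacted = 0.833 × 391 → ξ = 325.7 mol.
Outlet (n = n₀ + ν ξ):
  C₂H₆: 391 − 1(325.7) = 65.3
  O₂: 2849 − 3.5(325.7) = 1709
  N₂: 10720 (inert)
  CO₂: 0 + 2(325.7) = 651.4
  H₂O: 0 + 3(325.7) = 977.1
Total out = 14120 mol; y_N₂ = 10720 / 14120 = 0.759.

0.759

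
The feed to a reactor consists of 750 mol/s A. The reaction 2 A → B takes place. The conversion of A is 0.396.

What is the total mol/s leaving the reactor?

A reacted = 0.396 × 750 = 297 mol/s; ν_A = −2, so ξ = 297/2 = 148.5 mol/s.
Outlet amounts (n = n₀ + ν ξ):
  A: 750 − 2(148.5) = 453
  B: 0 + 1(148.5) = 148.5
Total out = 453 + 148.5 = 601.5 mol/s.

602 mol/s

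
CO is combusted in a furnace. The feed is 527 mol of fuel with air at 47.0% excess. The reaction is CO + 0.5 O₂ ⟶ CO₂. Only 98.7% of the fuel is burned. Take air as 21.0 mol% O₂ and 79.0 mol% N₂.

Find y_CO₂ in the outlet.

0.246

Stoichiometric O₂ = 0.5 × 527 = 263.5 mol; O₂ fed = 263.5 × 1.470 = 387.3 mol.
N₂ fed = 387.3 × 79/21 = 1457 mol.
Fuel reacted = 0.987 × 527 → ξ = 520.1 mol.
Outlet (n = n₀ + ν ξ):
  CO: 527 − 1(520.1) = 6.851
  O₂: 387.3 − 0.5(520.1) = 127.3
  N₂: 1457 (inert)
  CO₂: 0 + 1(520.1) = 520.1
Total out = 2111 mol; y_CO₂ = 520.1 / 2111 = 0.2463.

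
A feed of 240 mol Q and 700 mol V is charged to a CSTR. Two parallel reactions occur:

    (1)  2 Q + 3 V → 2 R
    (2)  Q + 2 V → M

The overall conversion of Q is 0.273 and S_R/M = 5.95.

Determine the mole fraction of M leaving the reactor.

0.0113

Conversion of Q: Q consumed = 0.273 × 240 = 65.52 mol = 2ξ₁ + 1ξ₂.
Selectivity: 2ξ₁ / (1ξ₂) = 5.95 → ξ₁ = 2.975 ξ₂.
Substitute: (2·2.975 + 1) ξ₂ = 65.52 → ξ₂ = 9.427 mol, ξ₁ = 28.05 mol.
Outlet amounts (n = n₀ + Σ ν·ξ):
  Q: 240 − 2(28.05) − 1(9.427) = 174.5
  V: 700 − 3(28.05) − 2(9.427) = 597
  R: 0 + 2(28.05) = 56.09
  M: 0 + 1(9.427) = 9.427
Total out = 837 mol; y_M = 9.427 / 837 = 0.01126.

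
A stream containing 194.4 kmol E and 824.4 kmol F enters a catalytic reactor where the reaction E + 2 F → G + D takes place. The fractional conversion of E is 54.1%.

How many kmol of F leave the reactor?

E reacted = 0.541 × 194.4 = 105.2 kmol; ν_E = −1, so ξ = 105.2/1 = 105.2 kmol.
Outlet amounts (n = n₀ + ν ξ):
  E: 194.4 − 1(105.2) = 89.23
  F: 824.4 − 2(105.2) = 614.1
  G: 0 + 1(105.2) = 105.2
  D: 0 + 1(105.2) = 105.2

614 kmol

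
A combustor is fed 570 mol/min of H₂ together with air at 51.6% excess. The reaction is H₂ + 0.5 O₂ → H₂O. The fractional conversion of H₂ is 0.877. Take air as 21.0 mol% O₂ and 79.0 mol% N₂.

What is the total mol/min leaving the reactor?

2380 mol/min

Stoichiometric O₂ = 0.5 × 570 = 285 mol/min; O₂ fed = 285 × 1.516 = 432.1 mol/min.
N₂ fed = 432.1 × 79/21 = 1625 mol/min.
Fuel reacted = 0.877 × 570 → ξ = 499.9 mol/min.
Outlet (n = n₀ + ν ξ):
  H₂: 570 − 1(499.9) = 70.11
  O₂: 432.1 − 0.5(499.9) = 182.1
  N₂: 1625 (inert)
  H₂O: 0 + 1(499.9) = 499.9
Total out = 70.11 + 182.1 + 1625 + 499.9 = 2377 mol/min.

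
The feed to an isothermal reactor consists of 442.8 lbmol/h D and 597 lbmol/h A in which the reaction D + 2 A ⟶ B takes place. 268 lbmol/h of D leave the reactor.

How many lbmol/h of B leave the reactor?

For D: n = n₀ − 1ξ → 268 = 442.8 − 1ξ, giving ξ = 174.8 lbmol/h.
Outlet amounts (n = n₀ + ν ξ):
  D: 442.8 − 1(174.8) = 268
  A: 597 − 2(174.8) = 247.4
  B: 0 + 1(174.8) = 174.8

175 lbmol/h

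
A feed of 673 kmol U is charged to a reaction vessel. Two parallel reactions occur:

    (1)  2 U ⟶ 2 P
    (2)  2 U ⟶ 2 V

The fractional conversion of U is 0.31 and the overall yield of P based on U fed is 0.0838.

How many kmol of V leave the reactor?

152 kmol

Yield of P: 2ξ₁ / 673 = 0.0838 → ξ₁ = 28.2 kmol.
Conversion of U: 2ξ₁ + 2ξ₂ = 0.31 × 673 = 208.6 → ξ₂ = 76.12 kmol.
Outlet amounts (n = n₀ + Σ ν·ξ):
  U: 673 − 2(28.2) − 2(76.12) = 464.4
  P: 0 + 2(28.2) = 56.4
  V: 0 + 2(76.12) = 152.2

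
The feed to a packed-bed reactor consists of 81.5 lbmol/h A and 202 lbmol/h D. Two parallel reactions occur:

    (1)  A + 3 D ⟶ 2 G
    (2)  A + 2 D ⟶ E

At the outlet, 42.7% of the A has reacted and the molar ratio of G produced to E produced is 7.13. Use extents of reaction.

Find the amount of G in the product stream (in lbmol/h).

54.4 lbmol/h

Conversion of A: A consumed = 0.427 × 81.5 = 34.8 lbmol/h = 1ξ₁ + 1ξ₂.
Selectivity: 2ξ₁ / (1ξ₂) = 7.13 → ξ₁ = 3.565 ξ₂.
Substitute: (1·3.565 + 1) ξ₂ = 34.8 → ξ₂ = 7.623 lbmol/h, ξ₁ = 27.18 lbmol/h.
Outlet amounts (n = n₀ + Σ ν·ξ):
  A: 81.5 − 1(27.18) − 1(7.623) = 46.7
  D: 202 − 3(27.18) − 2(7.623) = 105.2
  G: 0 + 2(27.18) = 54.35
  E: 0 + 1(7.623) = 7.623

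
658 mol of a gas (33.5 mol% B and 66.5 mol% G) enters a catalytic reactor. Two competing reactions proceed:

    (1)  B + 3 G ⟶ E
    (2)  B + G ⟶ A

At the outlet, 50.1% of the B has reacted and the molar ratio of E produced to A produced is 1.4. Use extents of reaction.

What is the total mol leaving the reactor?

419 mol

Conversion of B: B consumed = 0.501 × 220.4 = 110.4 mol = 1ξ₁ + 1ξ₂.
Selectivity: 1ξ₁ / (1ξ₂) = 1.4 → ξ₁ = 1.4 ξ₂.
Substitute: (1·1.4 + 1) ξ₂ = 110.4 → ξ₂ = 46.01 mol, ξ₁ = 64.42 mol.
Outlet amounts (n = n₀ + Σ ν·ξ):
  B: 220.4 − 1(64.42) − 1(46.01) = 110
  G: 437.6 − 3(64.42) − 1(46.01) = 198.3
  E: 0 + 1(64.42) = 64.42
  A: 0 + 1(46.01) = 46.01
Total out = 110 + 198.3 + 64.42 + 46.01 = 418.7 mol.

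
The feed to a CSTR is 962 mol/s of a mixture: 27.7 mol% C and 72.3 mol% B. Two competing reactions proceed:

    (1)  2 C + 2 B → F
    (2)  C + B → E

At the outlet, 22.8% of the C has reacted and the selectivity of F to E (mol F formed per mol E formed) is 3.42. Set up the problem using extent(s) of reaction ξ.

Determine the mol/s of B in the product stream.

635 mol/s

Conversion of C: C consumed = 0.228 × 266.5 = 60.76 mol/s = 2ξ₁ + 1ξ₂.
Selectivity: 1ξ₁ / (1ξ₂) = 3.42 → ξ₁ = 3.42 ξ₂.
Substitute: (2·3.42 + 1) ξ₂ = 60.76 → ξ₂ = 7.749 mol/s, ξ₁ = 26.5 mol/s.
Outlet amounts (n = n₀ + Σ ν·ξ):
  C: 266.5 − 2(26.5) − 1(7.749) = 205.7
  B: 695.5 − 2(26.5) − 1(7.749) = 634.8
  F: 0 + 1(26.5) = 26.5
  E: 0 + 1(7.749) = 7.749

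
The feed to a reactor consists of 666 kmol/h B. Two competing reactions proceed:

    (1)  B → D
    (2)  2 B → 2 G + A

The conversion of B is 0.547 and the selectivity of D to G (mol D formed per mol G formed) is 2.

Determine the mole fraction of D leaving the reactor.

0.334

Conversion of B: B consumed = 0.547 × 666 = 364.3 kmol/h = 1ξ₁ + 2ξ₂.
Selectivity: 1ξ₁ / (2ξ₂) = 2 → ξ₁ = 4 ξ₂.
Substitute: (1·4 + 2) ξ₂ = 364.3 → ξ₂ = 60.72 kmol/h, ξ₁ = 242.9 kmol/h.
Outlet amounts (n = n₀ + Σ ν·ξ):
  B: 666 − 1(242.9) − 2(60.72) = 301.7
  D: 0 + 1(242.9) = 242.9
  G: 0 + 2(60.72) = 121.4
  A: 0 + 1(60.72) = 60.72
Total out = 726.7 kmol/h; y_D = 242.9 / 726.7 = 0.3342.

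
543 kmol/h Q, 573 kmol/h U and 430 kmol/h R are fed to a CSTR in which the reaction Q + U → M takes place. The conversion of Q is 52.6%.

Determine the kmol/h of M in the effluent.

Q reacted = 0.526 × 543 = 285.6 kmol/h; ν_Q = −1, so ξ = 285.6/1 = 285.6 kmol/h.
Outlet amounts (n = n₀ + ν ξ):
  Q: 543 − 1(285.6) = 257.4
  U: 573 − 1(285.6) = 287.4
  M: 0 + 1(285.6) = 285.6
  R: 430 (inert)

286 kmol/h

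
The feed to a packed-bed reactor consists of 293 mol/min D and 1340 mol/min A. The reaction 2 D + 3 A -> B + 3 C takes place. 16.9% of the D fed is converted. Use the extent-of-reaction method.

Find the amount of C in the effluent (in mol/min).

D reacted = 0.169 × 293 = 49.52 mol/min; ν_D = −2, so ξ = 49.52/2 = 24.76 mol/min.
Outlet amounts (n = n₀ + ν ξ):
  D: 293 − 2(24.76) = 243.5
  A: 1340 − 3(24.76) = 1266
  B: 0 + 1(24.76) = 24.76
  C: 0 + 3(24.76) = 74.28

74.3 mol/min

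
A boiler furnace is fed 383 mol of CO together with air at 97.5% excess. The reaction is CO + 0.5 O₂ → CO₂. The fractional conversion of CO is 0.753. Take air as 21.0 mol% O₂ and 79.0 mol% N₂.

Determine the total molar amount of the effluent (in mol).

2040 mol

Stoichiometric O₂ = 0.5 × 383 = 191.5 mol; O₂ fed = 191.5 × 1.975 = 378.2 mol.
N₂ fed = 378.2 × 79/21 = 1423 mol.
Fuel reacted = 0.753 × 383 → ξ = 288.4 mol.
Outlet (n = n₀ + ν ξ):
  CO: 383 − 1(288.4) = 94.6
  O₂: 378.2 − 0.5(288.4) = 234
  N₂: 1423 (inert)
  CO₂: 0 + 1(288.4) = 288.4
Total out = 94.6 + 234 + 1423 + 288.4 = 2040 mol.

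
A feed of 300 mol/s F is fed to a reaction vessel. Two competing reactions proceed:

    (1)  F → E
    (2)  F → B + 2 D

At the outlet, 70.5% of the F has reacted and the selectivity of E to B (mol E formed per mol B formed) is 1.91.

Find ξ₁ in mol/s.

Conversion of F: F consumed = 0.705 × 300 = 211.5 mol/s = 1ξ₁ + 1ξ₂.
Selectivity: 1ξ₁ / (1ξ₂) = 1.91 → ξ₁ = 1.91 ξ₂.
Substitute: (1·1.91 + 1) ξ₂ = 211.5 → ξ₂ = 72.68 mol/s, ξ₁ = 138.8 mol/s.
Outlet amounts (n = n₀ + Σ ν·ξ):
  F: 300 − 1(138.8) − 1(72.68) = 88.5
  E: 0 + 1(138.8) = 138.8
  B: 0 + 1(72.68) = 72.68
  D: 0 + 2(72.68) = 145.4

ξ₁ = 139 mol/s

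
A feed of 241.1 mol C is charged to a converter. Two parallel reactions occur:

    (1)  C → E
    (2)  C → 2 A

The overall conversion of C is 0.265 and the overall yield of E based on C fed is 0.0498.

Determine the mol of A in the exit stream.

Yield of E: 1ξ₁ / 241.1 = 0.0498 → ξ₁ = 12.01 mol.
Conversion of C: 1ξ₁ + 1ξ₂ = 0.265 × 241.1 = 63.89 → ξ₂ = 51.88 mol.
Outlet amounts (n = n₀ + Σ ν·ξ):
  C: 241.1 − 1(12.01) − 1(51.88) = 177.2
  E: 0 + 1(12.01) = 12.01
  A: 0 + 2(51.88) = 103.8

104 mol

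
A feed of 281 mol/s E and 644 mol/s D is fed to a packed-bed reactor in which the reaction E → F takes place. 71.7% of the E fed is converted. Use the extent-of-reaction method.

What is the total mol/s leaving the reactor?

925 mol/s

E reacted = 0.717 × 281 = 201.5 mol/s; ν_E = −1, so ξ = 201.5/1 = 201.5 mol/s.
Outlet amounts (n = n₀ + ν ξ):
  E: 281 − 1(201.5) = 79.52
  F: 0 + 1(201.5) = 201.5
  D: 644 (inert)
Total out = 79.52 + 201.5 + 644 = 925 mol/s.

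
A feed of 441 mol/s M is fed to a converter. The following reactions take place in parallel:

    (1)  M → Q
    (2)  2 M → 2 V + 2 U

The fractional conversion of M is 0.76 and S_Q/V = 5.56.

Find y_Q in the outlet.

0.577

Conversion of M: M consumed = 0.76 × 441 = 335.2 mol/s = 1ξ₁ + 2ξ₂.
Selectivity: 1ξ₁ / (2ξ₂) = 5.56 → ξ₁ = 11.12 ξ₂.
Substitute: (1·11.12 + 2) ξ₂ = 335.2 → ξ₂ = 25.55 mol/s, ξ₁ = 284.1 mol/s.
Outlet amounts (n = n₀ + Σ ν·ξ):
  M: 441 − 1(284.1) − 2(25.55) = 105.8
  Q: 0 + 1(284.1) = 284.1
  V: 0 + 2(25.55) = 51.09
  U: 0 + 2(25.55) = 51.09
Total out = 492.1 mol/s; y_Q = 284.1 / 492.1 = 0.5773.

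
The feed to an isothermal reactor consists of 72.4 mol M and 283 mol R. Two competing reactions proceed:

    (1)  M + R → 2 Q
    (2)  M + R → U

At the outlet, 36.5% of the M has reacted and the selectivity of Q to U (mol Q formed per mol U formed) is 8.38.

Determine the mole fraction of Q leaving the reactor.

0.122

Conversion of M: M consumed = 0.365 × 72.4 = 26.43 mol = 1ξ₁ + 1ξ₂.
Selectivity: 2ξ₁ / (1ξ₂) = 8.38 → ξ₁ = 4.19 ξ₂.
Substitute: (1·4.19 + 1) ξ₂ = 26.43 → ξ₂ = 5.092 mol, ξ₁ = 21.33 mol.
Outlet amounts (n = n₀ + Σ ν·ξ):
  M: 72.4 − 1(21.33) − 1(5.092) = 45.97
  R: 283 − 1(21.33) − 1(5.092) = 256.6
  Q: 0 + 2(21.33) = 42.67
  U: 0 + 1(5.092) = 5.092
Total out = 350.3 mol; y_Q = 42.67 / 350.3 = 0.1218.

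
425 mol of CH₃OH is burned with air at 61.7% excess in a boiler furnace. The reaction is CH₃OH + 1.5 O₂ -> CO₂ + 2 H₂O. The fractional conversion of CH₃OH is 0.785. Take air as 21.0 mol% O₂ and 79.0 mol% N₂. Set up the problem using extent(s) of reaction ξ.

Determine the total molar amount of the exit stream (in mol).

5500 mol

Stoichiometric O₂ = 1.5 × 425 = 637.5 mol; O₂ fed = 637.5 × 1.617 = 1031 mol.
N₂ fed = 1031 × 79/21 = 3878 mol.
Fuel reacted = 0.785 × 425 → ξ = 333.6 mol.
Outlet (n = n₀ + ν ξ):
  CH₃OH: 425 − 1(333.6) = 91.38
  O₂: 1031 − 1.5(333.6) = 530.4
  N₂: 3878 (inert)
  CO₂: 0 + 1(333.6) = 333.6
  H₂O: 0 + 2(333.6) = 667.2
Total out = 91.38 + 530.4 + 3878 + 333.6 + 667.2 = 5501 mol.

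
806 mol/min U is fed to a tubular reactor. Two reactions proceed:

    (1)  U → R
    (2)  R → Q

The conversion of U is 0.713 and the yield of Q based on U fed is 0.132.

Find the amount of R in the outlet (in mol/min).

468 mol/min

Conversion of U: U consumed = 1ξ₁ = 0.713 × 806 → ξ₁ = 574.7 mol/min.
Yield of Q: 1ξ₂ / 806 = 0.132 → ξ₂ = 106.4 mol/min.
Outlet amounts (n = n₀ + Σ ν·ξ):
  U: 806 − 1(574.7) = 231.3
  R: 0 + 1(574.7) − 1(106.4) = 468.3
  Q: 0 + 1(106.4) = 106.4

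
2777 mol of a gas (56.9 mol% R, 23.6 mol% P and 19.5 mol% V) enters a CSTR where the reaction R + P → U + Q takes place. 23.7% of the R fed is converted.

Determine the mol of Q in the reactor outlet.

R reacted = 0.237 × 1580 = 374.5 mol; ν_R = −1, so ξ = 374.5/1 = 374.5 mol.
Outlet amounts (n = n₀ + ν ξ):
  R: 1580 − 1(374.5) = 1206
  P: 655.4 − 1(374.5) = 280.9
  U: 0 + 1(374.5) = 374.5
  Q: 0 + 1(374.5) = 374.5
  V: 541.5 (inert)

374 mol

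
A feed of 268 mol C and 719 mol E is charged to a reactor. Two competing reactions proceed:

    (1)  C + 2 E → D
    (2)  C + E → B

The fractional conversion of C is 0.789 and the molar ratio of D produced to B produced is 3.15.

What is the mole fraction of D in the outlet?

Conversion of C: C consumed = 0.789 × 268 = 211.5 mol = 1ξ₁ + 1ξ₂.
Selectivity: 1ξ₁ / (1ξ₂) = 3.15 → ξ₁ = 3.15 ξ₂.
Substitute: (1·3.15 + 1) ξ₂ = 211.5 → ξ₂ = 50.95 mol, ξ₁ = 160.5 mol.
Outlet amounts (n = n₀ + Σ ν·ξ):
  C: 268 − 1(160.5) − 1(50.95) = 56.55
  E: 719 − 2(160.5) − 1(50.95) = 347
  D: 0 + 1(160.5) = 160.5
  B: 0 + 1(50.95) = 50.95
Total out = 615 mol; y_D = 160.5 / 615 = 0.261.

0.261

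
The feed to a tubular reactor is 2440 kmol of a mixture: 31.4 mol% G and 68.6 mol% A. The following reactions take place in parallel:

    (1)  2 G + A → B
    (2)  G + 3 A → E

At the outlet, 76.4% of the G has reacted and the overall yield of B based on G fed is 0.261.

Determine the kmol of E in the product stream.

185 kmol

Yield of B: 1ξ₁ / 766.2 = 0.261 → ξ₁ = 200 kmol.
Conversion of G: 2ξ₁ + 1ξ₂ = 0.764 × 766.2 = 585.3 → ξ₂ = 185.4 kmol.
Outlet amounts (n = n₀ + Σ ν·ξ):
  G: 766.2 − 2(200) − 1(185.4) = 180.8
  A: 1674 − 1(200) − 3(185.4) = 917.6
  B: 0 + 1(200) = 200
  E: 0 + 1(185.4) = 185.4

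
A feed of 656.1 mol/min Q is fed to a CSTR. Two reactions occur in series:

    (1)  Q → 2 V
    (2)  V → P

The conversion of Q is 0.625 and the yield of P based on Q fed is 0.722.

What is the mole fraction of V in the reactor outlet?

Conversion of Q: Q consumed = 1ξ₁ = 0.625 × 656.1 → ξ₁ = 410.1 mol/min.
Yield of P: 1ξ₂ / 656.1 = 0.722 → ξ₂ = 473.7 mol/min.
Outlet amounts (n = n₀ + Σ ν·ξ):
  Q: 656.1 − 1(410.1) = 246
  V: 0 + 2(410.1) − 1(473.7) = 346.4
  P: 0 + 1(473.7) = 473.7
Total out = 1066 mol/min; y_V = 346.4 / 1066 = 0.3249.

0.325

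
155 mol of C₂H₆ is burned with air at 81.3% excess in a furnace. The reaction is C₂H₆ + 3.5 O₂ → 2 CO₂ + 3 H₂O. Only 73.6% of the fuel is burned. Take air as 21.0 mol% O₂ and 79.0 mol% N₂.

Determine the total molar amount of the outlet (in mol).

4900 mol

Stoichiometric O₂ = 3.5 × 155 = 542.5 mol; O₂ fed = 542.5 × 1.813 = 983.6 mol.
N₂ fed = 983.6 × 79/21 = 3700 mol.
Fuel reacted = 0.736 × 155 → ξ = 114.1 mol.
Outlet (n = n₀ + ν ξ):
  C₂H₆: 155 − 1(114.1) = 40.92
  O₂: 983.6 − 3.5(114.1) = 584.3
  N₂: 3700 (inert)
  CO₂: 0 + 2(114.1) = 228.2
  H₂O: 0 + 3(114.1) = 342.2
Total out = 40.92 + 584.3 + 3700 + 228.2 + 342.2 = 4896 mol.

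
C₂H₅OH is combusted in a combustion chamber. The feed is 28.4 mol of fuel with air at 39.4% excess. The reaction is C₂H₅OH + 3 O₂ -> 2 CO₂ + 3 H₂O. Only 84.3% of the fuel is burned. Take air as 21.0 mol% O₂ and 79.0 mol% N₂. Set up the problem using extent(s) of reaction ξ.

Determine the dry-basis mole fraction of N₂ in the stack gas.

Stoichiometric O₂ = 3 × 28.4 = 85.2 mol; O₂ fed = 85.2 × 1.394 = 118.8 mol.
N₂ fed = 118.8 × 79/21 = 446.8 mol.
Fuel reacted = 0.843 × 28.4 → ξ = 23.94 mol.
Outlet (n = n₀ + ν ξ):
  C₂H₅OH: 28.4 − 1(23.94) = 4.459
  O₂: 118.8 − 3(23.94) = 46.95
  N₂: 446.8 (inert)
  CO₂: 0 + 2(23.94) = 47.88
  H₂O: 0 + 3(23.94) = 71.82
Dry total = 546.1 mol; y_N₂ (dry) = 446.8 / 546.1 = 0.8182.

0.818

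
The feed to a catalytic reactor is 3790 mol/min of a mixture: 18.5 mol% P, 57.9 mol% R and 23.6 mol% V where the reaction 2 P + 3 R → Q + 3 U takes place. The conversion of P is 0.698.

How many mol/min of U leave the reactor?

734 mol/min

P reacted = 0.698 × 701.1 = 489.4 mol/min; ν_P = −2, so ξ = 489.4/2 = 244.7 mol/min.
Outlet amounts (n = n₀ + ν ξ):
  P: 701.1 − 2(244.7) = 211.7
  R: 2194 − 3(244.7) = 1460
  Q: 0 + 1(244.7) = 244.7
  U: 0 + 3(244.7) = 734.1
  V: 894.4 (inert)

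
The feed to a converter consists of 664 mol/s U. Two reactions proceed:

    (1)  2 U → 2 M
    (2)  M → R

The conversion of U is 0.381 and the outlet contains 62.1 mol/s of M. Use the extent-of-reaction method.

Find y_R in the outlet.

Conversion of U: U consumed = 2ξ₁ = 0.381 × 664 → ξ₁ = 126.5 mol/s.
M balance: n_M = 0 + 2ξ₁ − 1ξ₂ = 62.1 → ξ₂ = (2·126.5 − 62.1)/1 = 190.9 mol/s.
Outlet amounts (n = n₀ + Σ ν·ξ):
  U: 664 − 2(126.5) = 411
  M: 0 + 2(126.5) − 1(190.9) = 62.1
  R: 0 + 1(190.9) = 190.9
Total out = 664 mol/s; y_R = 190.9 / 664 = 0.2875.

0.287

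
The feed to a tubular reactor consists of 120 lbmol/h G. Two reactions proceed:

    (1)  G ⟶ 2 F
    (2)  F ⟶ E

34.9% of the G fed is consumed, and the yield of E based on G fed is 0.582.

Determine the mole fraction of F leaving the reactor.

0.086

Conversion of G: G consumed = 1ξ₁ = 0.349 × 120 → ξ₁ = 41.88 lbmol/h.
Yield of E: 1ξ₂ / 120 = 0.582 → ξ₂ = 69.84 lbmol/h.
Outlet amounts (n = n₀ + Σ ν·ξ):
  G: 120 − 1(41.88) = 78.12
  F: 0 + 2(41.88) − 1(69.84) = 13.92
  E: 0 + 1(69.84) = 69.84
Total out = 161.9 lbmol/h; y_F = 13.92 / 161.9 = 0.08599.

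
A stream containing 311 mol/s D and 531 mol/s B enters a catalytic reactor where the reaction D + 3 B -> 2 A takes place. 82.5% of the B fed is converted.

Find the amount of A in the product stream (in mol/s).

292 mol/s

B reacted = 0.825 × 531 = 438.1 mol/s; ν_B = −3, so ξ = 438.1/3 = 146 mol/s.
Outlet amounts (n = n₀ + ν ξ):
  D: 311 − 1(146) = 165
  B: 531 − 3(146) = 92.92
  A: 0 + 2(146) = 292.1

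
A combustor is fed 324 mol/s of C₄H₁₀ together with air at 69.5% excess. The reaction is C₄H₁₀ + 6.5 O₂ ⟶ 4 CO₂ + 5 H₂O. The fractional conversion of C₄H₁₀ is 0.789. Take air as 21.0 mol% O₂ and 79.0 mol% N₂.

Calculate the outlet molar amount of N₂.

13400 mol/s

Stoichiometric O₂ = 6.5 × 324 = 2106 mol/s; O₂ fed = 2106 × 1.695 = 3570 mol/s.
N₂ fed = 3570 × 79/21 = 13430 mol/s.
Fuel reacted = 0.789 × 324 → ξ = 255.6 mol/s.
Outlet (n = n₀ + ν ξ):
  C₄H₁₀: 324 − 1(255.6) = 68.36
  O₂: 3570 − 6.5(255.6) = 1908
  N₂: 13430 (inert)
  CO₂: 0 + 4(255.6) = 1023
  H₂O: 0 + 5(255.6) = 1278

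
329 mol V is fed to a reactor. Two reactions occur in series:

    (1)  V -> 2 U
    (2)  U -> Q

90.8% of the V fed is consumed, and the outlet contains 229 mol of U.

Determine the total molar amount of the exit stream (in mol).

628 mol

Conversion of V: V consumed = 1ξ₁ = 0.908 × 329 → ξ₁ = 298.7 mol.
U balance: n_U = 0 + 2ξ₁ − 1ξ₂ = 229 → ξ₂ = (2·298.7 − 229)/1 = 368.5 mol.
Outlet amounts (n = n₀ + Σ ν·ξ):
  V: 329 − 1(298.7) = 30.27
  U: 0 + 2(298.7) − 1(368.5) = 229
  Q: 0 + 1(368.5) = 368.5
Total out = 30.27 + 229 + 368.5 = 627.7 mol.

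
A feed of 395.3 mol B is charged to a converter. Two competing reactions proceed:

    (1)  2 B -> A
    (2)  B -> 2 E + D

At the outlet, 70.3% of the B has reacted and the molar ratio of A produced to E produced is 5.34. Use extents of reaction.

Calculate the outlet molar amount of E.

Conversion of B: B consumed = 0.703 × 395.3 = 277.9 mol = 2ξ₁ + 1ξ₂.
Selectivity: 1ξ₁ / (2ξ₂) = 5.34 → ξ₁ = 10.68 ξ₂.
Substitute: (2·10.68 + 1) ξ₂ = 277.9 → ξ₂ = 12.43 mol, ξ₁ = 132.7 mol.
Outlet amounts (n = n₀ + Σ ν·ξ):
  B: 395.3 − 2(132.7) − 1(12.43) = 117.4
  A: 0 + 1(132.7) = 132.7
  E: 0 + 2(12.43) = 24.86
  D: 0 + 1(12.43) = 12.43

24.9 mol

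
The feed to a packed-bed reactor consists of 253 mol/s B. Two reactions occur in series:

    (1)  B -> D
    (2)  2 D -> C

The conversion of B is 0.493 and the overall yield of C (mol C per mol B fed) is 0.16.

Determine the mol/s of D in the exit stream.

Conversion of B: B consumed = 1ξ₁ = 0.493 × 253 → ξ₁ = 124.7 mol/s.
Yield of C: 1ξ₂ / 253 = 0.16 → ξ₂ = 40.48 mol/s.
Outlet amounts (n = n₀ + Σ ν·ξ):
  B: 253 − 1(124.7) = 128.3
  D: 0 + 1(124.7) − 2(40.48) = 43.77
  C: 0 + 1(40.48) = 40.48

43.8 mol/s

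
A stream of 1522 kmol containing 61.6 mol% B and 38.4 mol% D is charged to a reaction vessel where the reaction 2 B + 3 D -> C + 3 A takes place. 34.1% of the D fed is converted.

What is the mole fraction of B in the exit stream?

0.553

D reacted = 0.341 × 584.4 = 199.3 kmol; ν_D = −3, so ξ = 199.3/3 = 66.43 kmol.
Outlet amounts (n = n₀ + ν ξ):
  B: 937.6 − 2(66.43) = 804.7
  D: 584.4 − 3(66.43) = 385.2
  C: 0 + 1(66.43) = 66.43
  A: 0 + 3(66.43) = 199.3
Total out = 1456 kmol; y_B = 804.7 / 1456 = 0.5528.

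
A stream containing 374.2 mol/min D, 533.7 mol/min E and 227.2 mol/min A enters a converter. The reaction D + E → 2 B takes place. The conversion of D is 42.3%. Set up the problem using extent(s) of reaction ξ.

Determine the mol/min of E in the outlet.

D reacted = 0.423 × 374.2 = 158.3 mol/min; ν_D = −1, so ξ = 158.3/1 = 158.3 mol/min.
Outlet amounts (n = n₀ + ν ξ):
  D: 374.2 − 1(158.3) = 215.9
  E: 533.7 − 1(158.3) = 375.4
  B: 0 + 2(158.3) = 316.6
  A: 227.2 (inert)

375 mol/min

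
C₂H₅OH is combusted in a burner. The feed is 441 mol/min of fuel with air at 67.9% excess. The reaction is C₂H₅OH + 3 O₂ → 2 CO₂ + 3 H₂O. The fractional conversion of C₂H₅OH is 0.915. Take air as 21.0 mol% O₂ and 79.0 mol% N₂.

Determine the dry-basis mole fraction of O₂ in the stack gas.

Stoichiometric O₂ = 3 × 441 = 1323 mol/min; O₂ fed = 1323 × 1.679 = 2221 mol/min.
N₂ fed = 2221 × 79/21 = 8356 mol/min.
Fuel reacted = 0.915 × 441 → ξ = 403.5 mol/min.
Outlet (n = n₀ + ν ξ):
  C₂H₅OH: 441 − 1(403.5) = 37.48
  O₂: 2221 − 3(403.5) = 1011
  N₂: 8356 (inert)
  CO₂: 0 + 2(403.5) = 807
  H₂O: 0 + 3(403.5) = 1211
Dry total = 10210 mol/min; y_O₂ (dry) = 1011 / 10210 = 0.09898.

0.099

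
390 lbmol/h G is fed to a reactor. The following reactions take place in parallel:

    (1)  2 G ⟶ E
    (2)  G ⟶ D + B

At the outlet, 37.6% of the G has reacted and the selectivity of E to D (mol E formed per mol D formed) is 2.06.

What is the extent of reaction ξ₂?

Conversion of G: G consumed = 0.376 × 390 = 146.6 lbmol/h = 2ξ₁ + 1ξ₂.
Selectivity: 1ξ₁ / (1ξ₂) = 2.06 → ξ₁ = 2.06 ξ₂.
Substitute: (2·2.06 + 1) ξ₂ = 146.6 → ξ₂ = 28.64 lbmol/h, ξ₁ = 59 lbmol/h.
Outlet amounts (n = n₀ + Σ ν·ξ):
  G: 390 − 2(59) − 1(28.64) = 243.4
  E: 0 + 1(59) = 59
  D: 0 + 1(28.64) = 28.64
  B: 0 + 1(28.64) = 28.64

ξ₂ = 28.6 lbmol/h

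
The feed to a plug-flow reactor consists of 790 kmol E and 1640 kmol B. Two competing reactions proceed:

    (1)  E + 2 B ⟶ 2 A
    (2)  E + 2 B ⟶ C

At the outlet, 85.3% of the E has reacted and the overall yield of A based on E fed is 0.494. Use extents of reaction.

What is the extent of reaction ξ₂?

ξ₂ = 479 kmol

Yield of A: 2ξ₁ / 790 = 0.494 → ξ₁ = 195.1 kmol.
Conversion of E: 1ξ₁ + 1ξ₂ = 0.853 × 790 = 673.9 → ξ₂ = 478.7 kmol.
Outlet amounts (n = n₀ + Σ ν·ξ):
  E: 790 − 1(195.1) − 1(478.7) = 116.1
  B: 1640 − 2(195.1) − 2(478.7) = 292.3
  A: 0 + 2(195.1) = 390.3
  C: 0 + 1(478.7) = 478.7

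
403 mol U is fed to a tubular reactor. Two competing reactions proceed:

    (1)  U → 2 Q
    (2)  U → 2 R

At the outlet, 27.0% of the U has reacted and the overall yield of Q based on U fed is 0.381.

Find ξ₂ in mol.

ξ₂ = 32 mol

Yield of Q: 2ξ₁ / 403 = 0.381 → ξ₁ = 76.77 mol.
Conversion of U: 1ξ₁ + 1ξ₂ = 0.27 × 403 = 108.8 → ξ₂ = 32.04 mol.
Outlet amounts (n = n₀ + Σ ν·ξ):
  U: 403 − 1(76.77) − 1(32.04) = 294.2
  Q: 0 + 2(76.77) = 153.5
  R: 0 + 2(32.04) = 64.08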